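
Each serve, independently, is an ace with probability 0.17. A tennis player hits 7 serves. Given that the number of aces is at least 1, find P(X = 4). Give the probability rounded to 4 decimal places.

X ~ Binomial(7, 0.17). Want P(X=4 | X≥1) = P(X=4) / P(X≥1).
P(X=4) = C(7,4)·0.17^4·0.83^3 = 0.016715
P(X≥1) = 1 − 0.271361 = 0.728639
Ratio = 0.016715 / 0.728639 = 0.022940

0.0229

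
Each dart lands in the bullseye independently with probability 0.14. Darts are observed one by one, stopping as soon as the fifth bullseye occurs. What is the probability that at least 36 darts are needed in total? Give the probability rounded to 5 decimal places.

Needing more than 35 darts ⇔ fewer than 5 successes in the first 35. With X ~ Binomial(35, 0.14), P(Y > 35) = P(X ≤ 4).
  k=0: C(35,0)·0.14^0·0.86^35 = 0.0050985
  k=1: C(35,1)·0.14^1·0.86^34 = 0.0290498
  k=2: C(35,2)·0.14^2·0.86^33 = 0.0803937
  k=3: C(35,3)·0.14^3·0.86^32 = 0.1439608
  k=4: C(35,4)·0.14^4·0.86^31 = 0.1874838
P(X ≤ 4) = 0.4459866

0.44599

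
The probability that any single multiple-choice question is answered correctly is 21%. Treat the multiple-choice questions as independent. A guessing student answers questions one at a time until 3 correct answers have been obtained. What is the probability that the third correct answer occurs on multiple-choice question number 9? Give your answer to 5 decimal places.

Y = trial on which the third success occurs; negative binomial, r=3, p=0.21.
P(Y=9) = C(8,2) · p^3 · (1−p)^6
= 28 · 0.009261 · 0.24309 = 0.0630345

0.06303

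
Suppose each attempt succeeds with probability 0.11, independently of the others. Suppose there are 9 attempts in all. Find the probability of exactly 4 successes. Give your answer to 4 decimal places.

0.0103

X ~ Binomial(n=9, p=0.11).
P(X=4) = C(9,4) · p^4 · (1−p)^5
= 126 · 0.00014641 · 0.55841 = 0.010301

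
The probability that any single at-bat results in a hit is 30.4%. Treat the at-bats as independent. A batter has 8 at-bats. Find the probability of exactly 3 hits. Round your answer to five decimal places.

X ~ Binomial(n=8, p=0.304).
P(X=3) = C(8,3) · p^3 · (1−p)^5
= 56 · 0.028094 · 0.16332 = 0.2569538

0.25695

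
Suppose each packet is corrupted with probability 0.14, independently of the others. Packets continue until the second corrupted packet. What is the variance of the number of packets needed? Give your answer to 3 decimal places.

Y = total packets until the second success; negative binomial with r=2, p=0.14.
Var(Y) = r(1−p)/p² = 2·0.86 / 0.14² = 87.75510

87.755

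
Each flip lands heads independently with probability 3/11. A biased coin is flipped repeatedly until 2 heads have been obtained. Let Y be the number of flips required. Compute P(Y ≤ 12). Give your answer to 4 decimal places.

0.8796

Finishing within 12 flips ⇔ at least 2 successes in the first 12. With X ~ Binomial(12, 0.272727), P(Y ≤ 12) = 1 − P(X ≤ 1).
  k=0: C(12,0)·0.272727^0·0.727273^12 = 0.021896
  k=1: C(12,1)·0.272727^1·0.727273^11 = 0.098533
1 − 0.120429 = 0.879571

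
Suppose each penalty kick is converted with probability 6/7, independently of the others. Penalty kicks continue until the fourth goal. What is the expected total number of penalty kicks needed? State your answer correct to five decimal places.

4.66667

Y = total penalty kicks until the fourth success; negative binomial with r=4, p=0.857143.
E[Y] = r / p = 4 / 0.857143 = 4.6666667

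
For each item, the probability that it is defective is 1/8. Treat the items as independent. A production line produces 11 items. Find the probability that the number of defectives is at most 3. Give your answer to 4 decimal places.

X ~ Binomial(11, 0.125); P(X ≤ 3) = Σ C(11,k) p^k (1−p)^(11−k) over k:
  k=0: C(11,0)·0.125^0·0.875^11 = 0.230191
  k=1: C(11,1)·0.125^1·0.875^10 = 0.361729
  k=2: C(11,2)·0.125^2·0.875^9 = 0.258378
  k=3: C(11,3)·0.125^3·0.875^8 = 0.110733
Total = 0.961031

0.9610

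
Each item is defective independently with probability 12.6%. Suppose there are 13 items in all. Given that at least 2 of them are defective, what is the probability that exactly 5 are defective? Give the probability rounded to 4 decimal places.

X ~ Binomial(13, 0.126). Want P(X=5 | X≥2) = P(X=5) / P(X≥2).
P(X=5) = C(13,5)·0.126^5·0.874^8 = 0.013916
P(X≥2) = 1 − 0.173640 − 0.325425 = 0.500935
Ratio = 0.013916 / 0.500935 = 0.027781

0.0278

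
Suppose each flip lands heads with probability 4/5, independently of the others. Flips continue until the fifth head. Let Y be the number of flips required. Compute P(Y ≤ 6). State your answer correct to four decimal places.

Finishing within 6 flips ⇔ at least 5 successes in the first 6. With X ~ Binomial(6, 0.80), P(Y ≤ 6) = 1 − P(X ≤ 4).
  k=0: C(6,0)·0.80^0·0.20^6 = 0.000064
  k=1: C(6,1)·0.80^1·0.20^5 = 0.001536
  k=2: C(6,2)·0.80^2·0.20^4 = 0.015360
  k=3: C(6,3)·0.80^3·0.20^3 = 0.081920
  k=4: C(6,4)·0.80^4·0.20^2 = 0.245760
1 − 0.344640 = 0.655360

0.6554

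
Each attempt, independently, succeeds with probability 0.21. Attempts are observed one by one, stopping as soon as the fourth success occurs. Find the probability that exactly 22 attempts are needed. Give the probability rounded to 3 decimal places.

0.037

Y = trial on which the fourth success occurs; negative binomial, r=4, p=0.21.
P(Y=22) = C(21,3) · p^4 · (1−p)^18
= 1330 · 0.0019448 · 0.014364 = 0.03715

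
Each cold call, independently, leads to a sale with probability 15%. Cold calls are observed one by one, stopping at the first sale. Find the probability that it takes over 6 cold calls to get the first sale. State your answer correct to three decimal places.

0.377

Y = number of cold calls to the first success; geometric, p = 0.15.
P(Y > 6) = P(first 6 all fail) = (1−p)^6 = 0.37715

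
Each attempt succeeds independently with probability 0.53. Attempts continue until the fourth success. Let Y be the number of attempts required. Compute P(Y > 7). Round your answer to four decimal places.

0.4346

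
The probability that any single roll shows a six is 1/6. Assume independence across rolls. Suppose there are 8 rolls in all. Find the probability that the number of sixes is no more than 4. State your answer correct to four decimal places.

0.9954

X ~ Binomial(8, 0.166667); P(X ≤ 4) = Σ C(8,k) p^k (1−p)^(8−k) over k:
  k=0: C(8,0)·0.166667^0·0.833333^8 = 0.232568
  k=1: C(8,1)·0.166667^1·0.833333^7 = 0.372109
  k=2: C(8,2)·0.166667^2·0.833333^6 = 0.260476
  k=3: C(8,3)·0.166667^3·0.833333^5 = 0.104190
  k=4: C(8,4)·0.166667^4·0.833333^4 = 0.026048
Total = 0.995391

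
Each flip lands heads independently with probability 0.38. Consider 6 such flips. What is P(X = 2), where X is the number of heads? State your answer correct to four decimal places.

X ~ Binomial(n=6, p=0.38).
P(X=2) = C(6,2) · p^2 · (1−p)^4
= 15 · 0.1444 · 0.14776 = 0.320055

0.3201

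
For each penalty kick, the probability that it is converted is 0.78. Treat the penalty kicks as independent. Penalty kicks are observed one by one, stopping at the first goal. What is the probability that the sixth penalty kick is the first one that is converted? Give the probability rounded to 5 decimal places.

Geometric (trials to first success), p = 0.78.
P(Y = 6) = (1−p)^5 · p = 0.00051536 · 0.78 = 0.0004020

0.00040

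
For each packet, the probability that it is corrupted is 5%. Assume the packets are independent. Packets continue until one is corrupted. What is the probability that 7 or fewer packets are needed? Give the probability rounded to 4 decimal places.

Y = number of packets to the first success; geometric, p = 0.05.
P(Y ≤ 7) = 1 − (1−p)^7 = 1 − 0.698337 = 0.301663

0.3017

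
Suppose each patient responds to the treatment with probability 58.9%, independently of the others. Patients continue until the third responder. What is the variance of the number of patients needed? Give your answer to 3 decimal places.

Y = total patients until the third success; negative binomial with r=3, p=0.589.
Var(Y) = r(1−p)/p² = 3·0.411 / 0.589² = 3.55412

3.554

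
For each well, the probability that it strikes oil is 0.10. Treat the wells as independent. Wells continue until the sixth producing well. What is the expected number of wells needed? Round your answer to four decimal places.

60.0000

Y = total wells until the sixth success; negative binomial with r=6, p=0.10.
E[Y] = r / p = 6 / 0.10 = 60.000000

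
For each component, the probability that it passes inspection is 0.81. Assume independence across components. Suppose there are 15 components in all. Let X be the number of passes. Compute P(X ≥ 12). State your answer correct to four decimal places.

0.6854

X ~ Binomial(15, 0.81); P(X ≥ 12) = Σ C(15,k) p^k (1−p)^(15−k) over k:
  k=12: C(15,12)·0.81^12·0.19^3 = 0.248939
  k=13: C(15,13)·0.81^13·0.19^2 = 0.244907
  k=14: C(15,14)·0.81^14·0.19^1 = 0.149154
  k=15: C(15,15)·0.81^15·0.19^0 = 0.042391
Total = 0.685391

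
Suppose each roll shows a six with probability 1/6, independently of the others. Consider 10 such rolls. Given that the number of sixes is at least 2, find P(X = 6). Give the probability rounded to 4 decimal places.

X ~ Binomial(10, 0.166667). Want P(X=6 | X≥2) = P(X=6) / P(X≥2).
P(X=6) = C(10,6)·0.166667^6·0.833333^4 = 0.002171
P(X≥2) = 1 − 0.161506 − 0.323011 = 0.515483
Ratio = 0.002171 / 0.515483 = 0.004211

0.0042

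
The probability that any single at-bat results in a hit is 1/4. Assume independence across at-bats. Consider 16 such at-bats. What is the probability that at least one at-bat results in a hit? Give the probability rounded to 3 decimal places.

0.990

P(at least one) = 1 − P(none) = 1 − (1 − 0.25)^16
= 1 − 0.01002 = 0.98998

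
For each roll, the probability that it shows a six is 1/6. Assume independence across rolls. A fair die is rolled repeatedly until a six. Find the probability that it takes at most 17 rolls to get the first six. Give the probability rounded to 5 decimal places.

Y = number of rolls to the first success; geometric, p = 0.166667.
P(Y ≤ 17) = 1 − (1−p)^17 = 1 − 0.0450732 = 0.9549268

0.95493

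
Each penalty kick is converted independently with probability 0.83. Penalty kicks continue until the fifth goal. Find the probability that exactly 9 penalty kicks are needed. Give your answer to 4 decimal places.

Y = trial on which the fifth success occurs; negative binomial, r=5, p=0.83.
P(Y=9) = C(8,4) · p^5 · (1−p)^4
= 70 · 0.3939 · 0.00083521 = 0.023029

0.0230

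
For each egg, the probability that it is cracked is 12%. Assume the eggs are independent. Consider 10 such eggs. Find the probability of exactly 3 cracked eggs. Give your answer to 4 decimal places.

0.0847

X ~ Binomial(n=10, p=0.12).
P(X=3) = C(10,3) · p^3 · (1−p)^7
= 120 · 0.001728 · 0.40868 = 0.084743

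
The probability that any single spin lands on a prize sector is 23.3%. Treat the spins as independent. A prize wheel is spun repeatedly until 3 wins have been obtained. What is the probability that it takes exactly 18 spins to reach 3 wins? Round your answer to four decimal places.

0.0322

Y = trial on which the third success occurs; negative binomial, r=3, p=0.233.
P(Y=18) = C(17,2) · p^3 · (1−p)^15
= 136 · 0.012649 · 0.018704 = 0.032176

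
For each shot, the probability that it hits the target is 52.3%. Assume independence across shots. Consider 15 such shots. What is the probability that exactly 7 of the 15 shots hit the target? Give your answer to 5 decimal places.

X ~ Binomial(n=15, p=0.523).
P(X=7) = C(15,7) · p^7 · (1−p)^8
= 6435 · 0.010703 · 0.0026801 = 0.1845897

0.18459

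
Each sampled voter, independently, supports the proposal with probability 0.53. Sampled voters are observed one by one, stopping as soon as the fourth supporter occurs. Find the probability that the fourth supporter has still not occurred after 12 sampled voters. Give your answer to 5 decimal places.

0.04809

Needing more than 12 sampled voters ⇔ fewer than 4 successes in the first 12. With X ~ Binomial(12, 0.53), P(Y > 12) = P(X ≤ 3).
  k=0: C(12,0)·0.53^0·0.47^12 = 0.0001162
  k=1: C(12,1)·0.53^1·0.47^11 = 0.0015723
  k=2: C(12,2)·0.53^2·0.47^10 = 0.0097516
  k=3: C(12,3)·0.53^3·0.47^9 = 0.0366548
P(X ≤ 3) = 0.0480949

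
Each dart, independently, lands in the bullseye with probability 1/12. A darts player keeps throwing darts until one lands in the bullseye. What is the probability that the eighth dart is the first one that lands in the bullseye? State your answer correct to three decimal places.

Geometric (trials to first success), p = 0.083333.
P(Y = 8) = (1−p)^7 · p = 0.54385 · 0.083333 = 0.04532

0.045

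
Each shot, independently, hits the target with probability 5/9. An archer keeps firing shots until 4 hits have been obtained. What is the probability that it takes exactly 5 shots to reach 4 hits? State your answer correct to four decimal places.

0.1694

Y = trial on which the fourth success occurs; negative binomial, r=4, p=0.555556.
P(Y=5) = C(4,3) · p^4 · (1−p)^1
= 4 · 0.09526 · 0.44444 = 0.169351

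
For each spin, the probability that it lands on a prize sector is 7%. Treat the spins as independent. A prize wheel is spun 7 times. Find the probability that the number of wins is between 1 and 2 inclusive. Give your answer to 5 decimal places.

0.38861

X ~ Binomial(7, 0.07); P(1 ≤ X ≤ 2) = Σ C(7,k) p^k (1−p)^(7−k) over k:
  k=1: C(7,1)·0.07^1·0.93^6 = 0.3170252
  k=2: C(7,2)·0.07^2·0.93^5 = 0.0715863
Total = 0.3886115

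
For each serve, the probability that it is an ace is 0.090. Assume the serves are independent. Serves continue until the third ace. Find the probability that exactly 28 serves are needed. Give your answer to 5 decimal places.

0.02421

Y = trial on which the third success occurs; negative binomial, r=3, p=0.09.
P(Y=28) = C(27,2) · p^3 · (1−p)^25
= 351 · 0.000729 · 0.094631 = 0.0242142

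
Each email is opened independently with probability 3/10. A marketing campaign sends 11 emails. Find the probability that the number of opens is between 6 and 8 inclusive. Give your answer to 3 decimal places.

0.078

X ~ Binomial(11, 0.30); P(6 ≤ X ≤ 8) = Σ C(11,k) p^k (1−p)^(11−k) over k:
  k=6: C(11,6)·0.30^6·0.70^5 = 0.05661
  k=7: C(11,7)·0.30^7·0.70^4 = 0.01733
  k=8: C(11,8)·0.30^8·0.70^3 = 0.00371
Total = 0.07765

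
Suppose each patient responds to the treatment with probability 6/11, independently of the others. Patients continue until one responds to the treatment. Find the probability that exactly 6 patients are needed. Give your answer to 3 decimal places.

0.011

Geometric (trials to first success), p = 0.545455.
P(Y = 6) = (1−p)^5 · p = 0.019404 · 0.545455 = 0.01058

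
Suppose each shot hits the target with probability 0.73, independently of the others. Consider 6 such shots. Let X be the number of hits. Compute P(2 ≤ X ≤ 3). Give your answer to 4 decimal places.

0.1956

X ~ Binomial(6, 0.73); P(2 ≤ X ≤ 3) = Σ C(6,k) p^k (1−p)^(6−k) over k:
  k=2: C(6,2)·0.73^2·0.27^4 = 0.042481
  k=3: C(6,3)·0.73^3·0.27^3 = 0.153140
Total = 0.195621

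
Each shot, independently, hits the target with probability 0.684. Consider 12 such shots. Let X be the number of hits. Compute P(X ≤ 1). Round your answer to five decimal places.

X ~ Binomial(12, 0.684); P(X ≤ 1) = Σ C(12,k) p^k (1−p)^(12−k) over k:
  k=0: C(12,0)·0.684^0·0.316^12 = 0.0000010
  k=1: C(12,1)·0.684^1·0.316^11 = 0.0000258
Total = 0.0000267

0.00003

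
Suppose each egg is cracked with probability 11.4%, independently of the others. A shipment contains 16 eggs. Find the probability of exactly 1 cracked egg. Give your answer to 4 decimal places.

X ~ Binomial(n=16, p=0.114).
P(X=1) = C(16,1) · p^1 · (1−p)^15
= 16 · 0.114 · 0.16274 = 0.296846

0.2968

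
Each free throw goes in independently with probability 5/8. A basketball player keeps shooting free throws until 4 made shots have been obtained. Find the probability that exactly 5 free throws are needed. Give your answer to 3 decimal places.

0.229

Y = trial on which the fourth success occurs; negative binomial, r=4, p=0.625.
P(Y=5) = C(4,3) · p^4 · (1−p)^1
= 4 · 0.15259 · 0.375 = 0.22888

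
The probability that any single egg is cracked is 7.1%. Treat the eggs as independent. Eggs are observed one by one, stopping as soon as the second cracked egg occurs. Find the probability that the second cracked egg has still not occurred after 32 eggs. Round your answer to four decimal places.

Needing more than 32 eggs ⇔ fewer than 2 successes in the first 32. With X ~ Binomial(32, 0.071), P(Y > 32) = P(X ≤ 1).
  k=0: C(32,0)·0.071^0·0.929^32 = 0.094733
  k=1: C(32,1)·0.071^1·0.929^31 = 0.231684
P(X ≤ 1) = 0.326417

0.3264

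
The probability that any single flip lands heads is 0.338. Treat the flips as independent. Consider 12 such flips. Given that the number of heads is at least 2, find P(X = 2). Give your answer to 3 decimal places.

0.128

X ~ Binomial(12, 0.338). Want P(X=2 | X≥2) = P(X=2) / P(X≥2).
P(X=2) = C(12,2)·0.338^2·0.662^10 = 0.12189
P(X≥2) = 1 − 0.00708 − 0.04340 = 0.94951
Ratio = 0.12189 / 0.94951 = 0.12837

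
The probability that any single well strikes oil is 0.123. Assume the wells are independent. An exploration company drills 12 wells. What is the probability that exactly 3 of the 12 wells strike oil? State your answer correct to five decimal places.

X ~ Binomial(n=12, p=0.123).
P(X=3) = C(12,3) · p^3 · (1−p)^9
= 220 · 0.0018609 · 0.3069 = 0.1256419

0.12564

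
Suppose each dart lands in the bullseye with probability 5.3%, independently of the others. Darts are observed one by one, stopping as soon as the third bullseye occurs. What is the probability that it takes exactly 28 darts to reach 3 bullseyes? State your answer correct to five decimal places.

0.01339

Y = trial on which the third success occurs; negative binomial, r=3, p=0.053.
P(Y=28) = C(27,2) · p^3 · (1−p)^25
= 351 · 0.00014888 · 0.2563 = 0.0133932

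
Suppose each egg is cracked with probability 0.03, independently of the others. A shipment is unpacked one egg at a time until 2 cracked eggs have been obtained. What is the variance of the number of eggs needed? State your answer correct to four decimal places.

2155.5556

Y = total eggs until the second success; negative binomial with r=2, p=0.03.
Var(Y) = r(1−p)/p² = 2·0.97 / 0.03² = 2155.555556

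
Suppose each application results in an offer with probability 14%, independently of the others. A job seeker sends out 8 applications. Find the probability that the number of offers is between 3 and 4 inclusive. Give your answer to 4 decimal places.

0.0870

X ~ Binomial(8, 0.14); P(3 ≤ X ≤ 4) = Σ C(8,k) p^k (1−p)^(8−k) over k:
  k=3: C(8,3)·0.14^3·0.86^5 = 0.072288
  k=4: C(8,4)·0.14^4·0.86^4 = 0.014710
Total = 0.086997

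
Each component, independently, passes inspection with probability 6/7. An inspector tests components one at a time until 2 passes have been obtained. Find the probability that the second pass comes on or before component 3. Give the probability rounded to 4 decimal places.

Finishing within 3 components ⇔ at least 2 successes in the first 3. With X ~ Binomial(3, 0.857143), P(Y ≤ 3) = 1 − P(X ≤ 1).
  k=0: C(3,0)·0.857143^0·0.142857^3 = 0.002915
  k=1: C(3,1)·0.857143^1·0.142857^2 = 0.052478
1 − 0.055394 = 0.944606

0.9446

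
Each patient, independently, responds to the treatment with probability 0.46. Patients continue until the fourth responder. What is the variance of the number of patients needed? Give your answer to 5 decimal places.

10.20794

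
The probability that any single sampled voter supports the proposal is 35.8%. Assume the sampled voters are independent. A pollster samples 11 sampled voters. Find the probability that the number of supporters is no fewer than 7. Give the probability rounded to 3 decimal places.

0.056

X ~ Binomial(11, 0.358); P(X ≥ 7) = Σ C(11,k) p^k (1−p)^(11−k) over k:
  k=7: C(11,7)·0.358^7·0.642^4 = 0.04225
  k=8: C(11,8)·0.358^8·0.642^3 = 0.01178
  k=9: C(11,9)·0.358^9·0.642^2 = 0.00219
  k=10: C(11,10)·0.358^10·0.642^1 = 0.00024
  k=11: C(11,11)·0.358^11·0.642^0 = 0.00001
Total = 0.05648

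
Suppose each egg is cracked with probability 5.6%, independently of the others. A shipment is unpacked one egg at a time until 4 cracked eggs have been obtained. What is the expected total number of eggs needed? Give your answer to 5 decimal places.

71.42857

Y = total eggs until the fourth success; negative binomial with r=4, p=0.056.
E[Y] = r / p = 4 / 0.056 = 71.4285714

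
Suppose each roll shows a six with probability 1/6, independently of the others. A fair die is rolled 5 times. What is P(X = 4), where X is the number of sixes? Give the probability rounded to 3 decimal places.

0.003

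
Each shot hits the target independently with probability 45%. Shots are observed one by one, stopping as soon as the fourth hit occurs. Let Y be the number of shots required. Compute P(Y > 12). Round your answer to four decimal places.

0.1345

Needing more than 12 shots ⇔ fewer than 4 successes in the first 12. With X ~ Binomial(12, 0.45), P(Y > 12) = P(X ≤ 3).
  k=0: C(12,0)·0.45^0·0.55^12 = 0.000766
  k=1: C(12,1)·0.45^1·0.55^11 = 0.007523
  k=2: C(12,2)·0.45^2·0.55^10 = 0.033853
  k=3: C(12,3)·0.45^3·0.55^9 = 0.092326
P(X ≤ 3) = 0.134468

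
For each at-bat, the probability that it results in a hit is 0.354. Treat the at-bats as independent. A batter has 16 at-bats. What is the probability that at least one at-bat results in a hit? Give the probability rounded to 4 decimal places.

0.9991

P(at least one) = 1 − P(none) = 1 − (1 − 0.354)^16
= 1 − 0.000920 = 0.999080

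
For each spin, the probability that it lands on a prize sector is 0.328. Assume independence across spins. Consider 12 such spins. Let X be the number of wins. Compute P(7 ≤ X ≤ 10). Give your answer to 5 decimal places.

0.06122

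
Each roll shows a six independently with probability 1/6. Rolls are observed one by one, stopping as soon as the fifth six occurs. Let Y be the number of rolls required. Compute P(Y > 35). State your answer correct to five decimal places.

0.28432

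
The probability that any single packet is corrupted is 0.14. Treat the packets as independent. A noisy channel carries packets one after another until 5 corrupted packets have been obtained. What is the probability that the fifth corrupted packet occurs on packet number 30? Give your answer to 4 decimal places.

0.0294

Y = trial on which the fifth success occurs; negative binomial, r=5, p=0.14.
P(Y=30) = C(29,4) · p^5 · (1−p)^25
= 23751 · 5.3782e-05 · 0.023039 = 0.029430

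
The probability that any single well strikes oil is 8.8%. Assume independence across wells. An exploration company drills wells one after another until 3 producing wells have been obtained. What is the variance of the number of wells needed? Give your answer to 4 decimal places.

Y = total wells until the third success; negative binomial with r=3, p=0.088.
Var(Y) = r(1−p)/p² = 3·0.912 / 0.088² = 353.305785

353.3058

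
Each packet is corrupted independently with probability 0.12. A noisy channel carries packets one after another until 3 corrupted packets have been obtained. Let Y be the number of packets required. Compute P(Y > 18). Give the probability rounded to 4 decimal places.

Needing more than 18 packets ⇔ fewer than 3 successes in the first 18. With X ~ Binomial(18, 0.12), P(Y > 18) = P(X ≤ 2).
  k=0: C(18,0)·0.12^0·0.88^18 = 0.100159
  k=1: C(18,1)·0.12^1·0.88^17 = 0.245844
  k=2: C(18,2)·0.12^2·0.88^16 = 0.284955
P(X ≤ 2) = 0.630958

0.6310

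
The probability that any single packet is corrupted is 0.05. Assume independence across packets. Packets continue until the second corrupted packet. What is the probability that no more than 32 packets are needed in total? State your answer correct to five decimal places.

0.48004

Finishing within 32 packets ⇔ at least 2 successes in the first 32. With X ~ Binomial(32, 0.05), P(Y ≤ 32) = 1 − P(X ≤ 1).
  k=0: C(32,0)·0.05^0·0.95^32 = 0.1937115
  k=1: C(32,1)·0.05^1·0.95^31 = 0.3262509
1 − 0.5199624 = 0.4800376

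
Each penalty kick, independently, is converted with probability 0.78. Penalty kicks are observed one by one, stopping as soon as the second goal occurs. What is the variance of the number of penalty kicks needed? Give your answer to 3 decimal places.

Y = total penalty kicks until the second success; negative binomial with r=2, p=0.78.
Var(Y) = r(1−p)/p² = 2·0.22 / 0.78² = 0.72321

0.723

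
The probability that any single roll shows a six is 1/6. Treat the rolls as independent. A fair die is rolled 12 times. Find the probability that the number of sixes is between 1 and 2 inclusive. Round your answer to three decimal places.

X ~ Binomial(12, 0.166667); P(1 ≤ X ≤ 2) = Σ C(12,k) p^k (1−p)^(12−k) over k:
  k=1: C(12,1)·0.166667^1·0.833333^11 = 0.26918
  k=2: C(12,2)·0.166667^2·0.833333^10 = 0.29609
Total = 0.56527

0.565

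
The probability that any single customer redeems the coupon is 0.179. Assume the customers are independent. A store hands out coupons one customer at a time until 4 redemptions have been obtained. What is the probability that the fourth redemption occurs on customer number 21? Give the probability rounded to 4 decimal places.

Y = trial on which the fourth success occurs; negative binomial, r=4, p=0.179.
P(Y=21) = C(20,3) · p^4 · (1−p)^17
= 1140 · 0.0010266 · 0.034981 = 0.040940

0.0409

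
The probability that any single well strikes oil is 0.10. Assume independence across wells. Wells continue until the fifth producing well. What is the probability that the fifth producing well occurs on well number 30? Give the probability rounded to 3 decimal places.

0.017

Y = trial on which the fifth success occurs; negative binomial, r=5, p=0.10.
P(Y=30) = C(29,4) · p^5 · (1−p)^25
= 23751 · 1e-05 · 0.07179 = 0.01705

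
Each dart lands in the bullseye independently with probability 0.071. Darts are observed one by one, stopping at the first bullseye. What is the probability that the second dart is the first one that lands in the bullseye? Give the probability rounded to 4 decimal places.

0.0660

Geometric (trials to first success), p = 0.071.
P(Y = 2) = (1−p)^1 · p = 0.929 · 0.071 = 0.065959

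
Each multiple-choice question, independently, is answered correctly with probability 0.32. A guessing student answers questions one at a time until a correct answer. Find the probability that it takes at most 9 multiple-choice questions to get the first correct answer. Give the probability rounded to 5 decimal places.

0.96891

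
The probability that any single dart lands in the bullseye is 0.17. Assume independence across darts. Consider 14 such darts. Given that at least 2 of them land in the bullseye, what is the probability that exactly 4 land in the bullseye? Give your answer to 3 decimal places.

0.181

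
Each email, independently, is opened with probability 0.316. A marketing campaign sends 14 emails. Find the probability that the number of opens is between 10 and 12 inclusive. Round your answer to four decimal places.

X ~ Binomial(14, 0.316); P(10 ≤ X ≤ 12) = Σ C(14,k) p^k (1−p)^(14−k) over k:
  k=10: C(14,10)·0.316^10·0.684^4 = 0.002175
  k=11: C(14,11)·0.316^11·0.684^3 = 0.000365
  k=12: C(14,12)·0.316^12·0.684^2 = 0.000042
Total = 0.002583

0.0026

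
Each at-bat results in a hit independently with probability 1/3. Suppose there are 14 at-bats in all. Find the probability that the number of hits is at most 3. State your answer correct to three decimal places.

0.261

X ~ Binomial(14, 0.333333); P(X ≤ 3) = Σ C(14,k) p^k (1−p)^(14−k) over k:
  k=0: C(14,0)·0.333333^0·0.666667^14 = 0.00343
  k=1: C(14,1)·0.333333^1·0.666667^13 = 0.02398
  k=2: C(14,2)·0.333333^2·0.666667^12 = 0.07793
  k=3: C(14,3)·0.333333^3·0.666667^11 = 0.15586
Total = 0.26119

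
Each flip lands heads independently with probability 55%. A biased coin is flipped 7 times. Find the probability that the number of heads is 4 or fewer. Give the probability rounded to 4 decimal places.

0.6836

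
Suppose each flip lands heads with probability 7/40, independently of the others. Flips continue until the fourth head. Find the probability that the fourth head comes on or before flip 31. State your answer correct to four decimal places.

0.8164

Finishing within 31 flips ⇔ at least 4 successes in the first 31. With X ~ Binomial(31, 0.175), P(Y ≤ 31) = 1 − P(X ≤ 3).
  k=0: C(31,0)·0.175^0·0.825^31 = 0.002571
  k=1: C(31,1)·0.175^1·0.825^30 = 0.016905
  k=2: C(31,2)·0.175^2·0.825^29 = 0.053789
  k=3: C(31,3)·0.175^3·0.825^28 = 0.110295
1 − 0.183560 = 0.816440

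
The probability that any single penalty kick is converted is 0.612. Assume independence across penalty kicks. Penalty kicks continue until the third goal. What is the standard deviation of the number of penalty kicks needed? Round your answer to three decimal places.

Y = total penalty kicks until the third success; negative binomial with r=3, p=0.612.
SD(Y) = √[r(1−p)/p²] = √(3.10778) = 1.76289

1.763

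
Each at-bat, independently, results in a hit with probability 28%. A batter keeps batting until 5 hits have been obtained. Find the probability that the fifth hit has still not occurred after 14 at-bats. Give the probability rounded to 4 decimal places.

Needing more than 14 at-bats ⇔ fewer than 5 successes in the first 14. With X ~ Binomial(14, 0.28), P(Y > 14) = P(X ≤ 4).
  k=0: C(14,0)·0.28^0·0.72^14 = 0.010061
  k=1: C(14,1)·0.28^1·0.72^13 = 0.054778
  k=2: C(14,2)·0.28^2·0.72^12 = 0.138467
  k=3: C(14,3)·0.28^3·0.72^11 = 0.215394
  k=4: C(14,4)·0.28^4·0.72^10 = 0.230352
P(X ≤ 4) = 0.649052

0.6491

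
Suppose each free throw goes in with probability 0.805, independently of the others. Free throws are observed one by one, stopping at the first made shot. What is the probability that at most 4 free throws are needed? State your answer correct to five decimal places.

0.99855

Y = number of free throws to the first success; geometric, p = 0.805.
P(Y ≤ 4) = 1 − (1−p)^4 = 1 − 0.0014459 = 0.9985541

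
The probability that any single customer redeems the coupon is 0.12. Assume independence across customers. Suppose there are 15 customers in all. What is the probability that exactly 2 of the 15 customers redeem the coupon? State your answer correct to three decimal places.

X ~ Binomial(n=15, p=0.12).
P(X=2) = C(15,2) · p^2 · (1−p)^13
= 105 · 0.0144 · 0.18979 = 0.28696

0.287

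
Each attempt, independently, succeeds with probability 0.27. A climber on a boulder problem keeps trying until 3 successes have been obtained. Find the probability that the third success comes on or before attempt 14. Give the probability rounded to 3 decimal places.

0.773

Finishing within 14 attempts ⇔ at least 3 successes in the first 14. With X ~ Binomial(14, 0.27), P(Y ≤ 14) = 1 − P(X ≤ 2).
  k=0: C(14,0)·0.27^0·0.73^14 = 0.01220
  k=1: C(14,1)·0.27^1·0.73^13 = 0.06320
  k=2: C(14,2)·0.27^2·0.73^12 = 0.15193
1 − 0.22733 = 0.77267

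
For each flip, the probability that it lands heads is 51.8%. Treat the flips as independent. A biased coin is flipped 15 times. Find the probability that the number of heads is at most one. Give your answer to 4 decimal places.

X ~ Binomial(15, 0.518); P(X ≤ 1) = Σ C(15,k) p^k (1−p)^(15−k) over k:
  k=0: C(15,0)·0.518^0·0.482^15 = 0.000018
  k=1: C(15,1)·0.518^1·0.482^14 = 0.000284
Total = 0.000301

0.0003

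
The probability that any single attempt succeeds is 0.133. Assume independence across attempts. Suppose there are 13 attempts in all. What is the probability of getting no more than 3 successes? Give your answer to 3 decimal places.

0.917

X ~ Binomial(13, 0.133); P(X ≤ 3) = Σ C(13,k) p^k (1−p)^(13−k) over k:
  k=0: C(13,0)·0.133^0·0.867^13 = 0.15640
  k=1: C(13,1)·0.133^1·0.867^12 = 0.31191
  k=2: C(13,2)·0.133^2·0.867^11 = 0.28708
  k=3: C(13,3)·0.133^3·0.867^10 = 0.16148
Total = 0.91687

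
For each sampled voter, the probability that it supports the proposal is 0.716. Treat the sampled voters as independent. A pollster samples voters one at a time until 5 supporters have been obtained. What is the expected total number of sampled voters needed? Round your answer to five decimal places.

6.98324

Y = total sampled voters until the fifth success; negative binomial with r=5, p=0.716.
E[Y] = r / p = 5 / 0.716 = 6.9832402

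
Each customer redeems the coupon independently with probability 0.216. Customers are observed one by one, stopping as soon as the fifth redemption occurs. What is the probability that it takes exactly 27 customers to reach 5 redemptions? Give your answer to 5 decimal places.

0.03326

Y = trial on which the fifth success occurs; negative binomial, r=5, p=0.216.
P(Y=27) = C(26,4) · p^5 · (1−p)^22
= 14950 · 0.00047018 · 0.004731 = 0.0332555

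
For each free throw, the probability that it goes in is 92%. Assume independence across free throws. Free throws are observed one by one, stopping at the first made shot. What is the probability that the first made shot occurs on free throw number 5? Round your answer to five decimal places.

Geometric (trials to first success), p = 0.92.
P(Y = 5) = (1−p)^4 · p = 4.096e-05 · 0.92 = 0.0000377

0.00004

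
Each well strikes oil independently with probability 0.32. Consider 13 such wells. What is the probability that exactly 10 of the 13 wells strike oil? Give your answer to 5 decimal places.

0.00101

X ~ Binomial(n=13, p=0.32).
P(X=10) = C(13,10) · p^10 · (1−p)^3
= 286 · 1.1259e-05 · 0.31443 = 0.0010125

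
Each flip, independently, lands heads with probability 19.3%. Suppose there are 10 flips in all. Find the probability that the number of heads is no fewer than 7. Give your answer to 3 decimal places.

X ~ Binomial(10, 0.193); P(X ≥ 7) = Σ C(10,k) p^k (1−p)^(10−k) over k:
  k=7: C(10,7)·0.193^7·0.807^3 = 0.00063
  k=8: C(10,8)·0.193^8·0.807^2 = 0.00006
  k=9: C(10,9)·0.193^9·0.807^1 = 0.00000
  k=10: C(10,10)·0.193^10·0.807^0 = 0.00000
Total = 0.00069

0.001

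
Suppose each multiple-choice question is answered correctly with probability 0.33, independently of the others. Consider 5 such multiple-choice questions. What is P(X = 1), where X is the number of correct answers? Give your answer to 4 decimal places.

X ~ Binomial(n=5, p=0.33).
P(X=1) = C(5,1) · p^1 · (1−p)^4
= 5 · 0.33 · 0.20151 = 0.332493

0.3325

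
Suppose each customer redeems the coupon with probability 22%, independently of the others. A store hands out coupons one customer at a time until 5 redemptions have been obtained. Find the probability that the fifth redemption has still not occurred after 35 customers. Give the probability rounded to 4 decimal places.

0.0897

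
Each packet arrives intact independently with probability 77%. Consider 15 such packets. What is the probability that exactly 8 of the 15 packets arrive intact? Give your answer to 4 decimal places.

X ~ Binomial(n=15, p=0.77).
P(X=8) = C(15,8) · p^8 · (1−p)^7
= 6435 · 0.12357 · 3.4048e-05 = 0.027075

0.0271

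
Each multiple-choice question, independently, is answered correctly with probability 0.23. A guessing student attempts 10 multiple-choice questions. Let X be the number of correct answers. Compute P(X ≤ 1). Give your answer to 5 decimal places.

0.29212

X ~ Binomial(10, 0.23); P(X ≤ 1) = Σ C(10,k) p^k (1−p)^(10−k) over k:
  k=0: C(10,0)·0.23^0·0.77^10 = 0.0732668
  k=1: C(10,1)·0.23^1·0.77^9 = 0.2188489
Total = 0.2921157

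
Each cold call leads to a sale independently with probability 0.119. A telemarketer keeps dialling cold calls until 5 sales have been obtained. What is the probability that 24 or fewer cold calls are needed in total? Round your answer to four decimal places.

0.1491

Finishing within 24 cold calls ⇔ at least 5 successes in the first 24. With X ~ Binomial(24, 0.119), P(Y ≤ 24) = 1 − P(X ≤ 4).
  k=0: C(24,0)·0.119^0·0.881^24 = 0.047799
  k=1: C(24,1)·0.119^1·0.881^23 = 0.154954
  k=2: C(24,2)·0.119^2·0.881^22 = 0.240698
  k=3: C(24,3)·0.119^3·0.881^21 = 0.238422
  k=4: C(24,4)·0.119^4·0.881^20 = 0.169074
1 − 0.850947 = 0.149053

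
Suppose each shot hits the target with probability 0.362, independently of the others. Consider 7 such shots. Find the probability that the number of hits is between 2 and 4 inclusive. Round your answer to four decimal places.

X ~ Binomial(7, 0.362); P(2 ≤ X ≤ 4) = Σ C(7,k) p^k (1−p)^(7−k) over k:
  k=2: C(7,2)·0.362^2·0.638^5 = 0.290897
  k=3: C(7,3)·0.362^3·0.638^4 = 0.275091
  k=4: C(7,4)·0.362^4·0.638^3 = 0.156086
Total = 0.722075

0.7221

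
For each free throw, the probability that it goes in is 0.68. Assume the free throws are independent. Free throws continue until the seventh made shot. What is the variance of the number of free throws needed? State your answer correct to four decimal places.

4.8443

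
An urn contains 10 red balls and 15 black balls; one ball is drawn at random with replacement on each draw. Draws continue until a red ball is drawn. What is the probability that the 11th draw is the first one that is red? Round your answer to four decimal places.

Geometric (trials to first success), p = 0.40.
P(Y = 11) = (1−p)^10 · p = 0.0060466 · 0.40 = 0.002419

0.0024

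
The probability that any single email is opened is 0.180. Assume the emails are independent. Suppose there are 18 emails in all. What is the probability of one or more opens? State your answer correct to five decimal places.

P(at least one) = 1 − P(none) = 1 − (1 − 0.18)^18
= 1 − 0.0280963 = 0.9719037

0.97190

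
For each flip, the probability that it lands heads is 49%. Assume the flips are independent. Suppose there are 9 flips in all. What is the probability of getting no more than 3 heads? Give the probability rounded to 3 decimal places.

X ~ Binomial(9, 0.49); P(X ≤ 3) = Σ C(9,k) p^k (1−p)^(9−k) over k:
  k=0: C(9,0)·0.49^0·0.51^9 = 0.00233
  k=1: C(9,1)·0.49^1·0.51^8 = 0.02018
  k=2: C(9,2)·0.49^2·0.51^7 = 0.07757
  k=3: C(9,3)·0.49^3·0.51^6 = 0.17390
Total = 0.27398

0.274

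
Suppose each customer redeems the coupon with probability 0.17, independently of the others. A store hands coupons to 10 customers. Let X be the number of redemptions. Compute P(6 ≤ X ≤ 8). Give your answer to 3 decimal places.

0.003

X ~ Binomial(10, 0.17); P(6 ≤ X ≤ 8) = Σ C(10,k) p^k (1−p)^(10−k) over k:
  k=6: C(10,6)·0.17^6·0.83^4 = 0.00241
  k=7: C(10,7)·0.17^7·0.83^3 = 0.00028
  k=8: C(10,8)·0.17^8·0.83^2 = 0.00002
Total = 0.00271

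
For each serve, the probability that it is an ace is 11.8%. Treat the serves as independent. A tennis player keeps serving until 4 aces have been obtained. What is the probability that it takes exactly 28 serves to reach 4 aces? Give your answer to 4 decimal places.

0.0279

Y = trial on which the fourth success occurs; negative binomial, r=4, p=0.118.
P(Y=28) = C(27,3) · p^4 · (1−p)^24
= 2925 · 0.00019388 · 0.049119 = 0.027855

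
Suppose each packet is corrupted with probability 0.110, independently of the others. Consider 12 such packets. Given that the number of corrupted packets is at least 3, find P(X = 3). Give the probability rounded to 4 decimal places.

X ~ Binomial(12, 0.11). Want P(X=3 | X≥3) = P(X=3) / P(X≥3).
P(X=3) = C(12,3)·0.11^3·0.89^9 = 0.102591
P(X≥3) = 1 − 0.246990 − 0.366323 − 0.249017 = 0.137670
Ratio = 0.102591 / 0.137670 = 0.745200

0.7452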